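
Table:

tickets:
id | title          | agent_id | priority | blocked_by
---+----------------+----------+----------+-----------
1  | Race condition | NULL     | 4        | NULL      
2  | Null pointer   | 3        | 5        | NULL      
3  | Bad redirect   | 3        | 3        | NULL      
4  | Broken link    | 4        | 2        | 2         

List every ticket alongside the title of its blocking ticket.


This is a self-join: tickets is joined to a second copy of itself, matching each row's blocked_by to another row's id. Use LEFT JOIN so rows with blocked_by=NULL are kept.
  - ticket 1 (Race condition): blocked_by=NULL -> NULL
  - ticket 2 (Null pointer): blocked_by=NULL -> NULL
  - ticket 3 (Bad redirect): blocked_by=NULL -> NULL
  - ticket 4 (Broken link): blocked_by=2 -> Null pointer

SQL:
SELECT a.title AS item, b.title AS blocked_by
FROM tickets a
LEFT JOIN tickets b ON a.blocked_by = b.id

Result:
item           | blocked_by  
---------------+-------------
Race condition | NULL        
Null pointer   | NULL        
Bad redirect   | NULL        
Broken link    | Null pointer


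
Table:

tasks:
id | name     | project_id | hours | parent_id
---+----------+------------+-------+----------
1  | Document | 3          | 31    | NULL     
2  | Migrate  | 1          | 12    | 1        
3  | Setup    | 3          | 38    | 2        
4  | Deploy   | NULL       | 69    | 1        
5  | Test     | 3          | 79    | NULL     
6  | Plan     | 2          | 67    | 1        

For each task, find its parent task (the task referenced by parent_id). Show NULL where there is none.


This is a self-join: tasks is joined to a second copy of itself, matching each row's parent_id to another row's id. Use LEFT JOIN so rows with parent_id=NULL are kept.
  - task 1 (Document): parent_id=NULL -> NULL
  - task 2 (Migrate): parent_id=1 -> Document
  - task 3 (Setup): parent_id=2 -> Migrate
  - task 4 (Deploy): parent_id=1 -> Document
  - task 5 (Test): parent_id=NULL -> NULL
  - task 6 (Plan): parent_id=1 -> Document

SQL:
SELECT a.name AS item, b.name AS parent
FROM tasks a
LEFT JOIN tasks b ON a.parent_id = b.id

Result:
item     | parent  
---------+---------
Document | NULL    
Migrate  | Document
Setup    | Migrate 
Deploy   | Document
Test     | NULL    
Plan     | Document


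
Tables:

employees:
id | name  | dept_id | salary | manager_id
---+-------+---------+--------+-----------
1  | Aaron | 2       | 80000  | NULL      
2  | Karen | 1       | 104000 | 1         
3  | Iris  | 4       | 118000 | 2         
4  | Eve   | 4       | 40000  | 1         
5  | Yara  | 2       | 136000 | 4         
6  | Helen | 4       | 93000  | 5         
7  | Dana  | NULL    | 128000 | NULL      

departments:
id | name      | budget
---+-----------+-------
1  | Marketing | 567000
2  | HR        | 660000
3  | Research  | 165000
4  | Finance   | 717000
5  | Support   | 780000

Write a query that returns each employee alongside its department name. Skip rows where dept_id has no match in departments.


INNER JOIN keeps only employees rows whose dept_id matches an id in departments. Walk through each employee:
  - employee 1 (Aaron): dept_id=2 -> matches HR
  - employee 2 (Karen): dept_id=1 -> matches Marketing
  - employee 3 (Iris): dept_id=4 -> matches Finance
  - employee 4 (Eve): dept_id=4 -> matches Finance
  - employee 5 (Yara): dept_id=2 -> matches HR
  - employee 6 (Helen): dept_id=4 -> matches Finance
  - employee 7 (Dana): dept_id=NULL, no match -> dropped
So 1 of 7 rows is dropped.

SQL:
SELECT a.name, b.name AS department
FROM employees a
INNER JOIN departments b ON a.dept_id = b.id

Result:
name  | department
------+-----------
Aaron | HR        
Karen | Marketing 
Iris  | Finance   
Eve   | Finance   
Yara  | HR        
Helen | Finance   


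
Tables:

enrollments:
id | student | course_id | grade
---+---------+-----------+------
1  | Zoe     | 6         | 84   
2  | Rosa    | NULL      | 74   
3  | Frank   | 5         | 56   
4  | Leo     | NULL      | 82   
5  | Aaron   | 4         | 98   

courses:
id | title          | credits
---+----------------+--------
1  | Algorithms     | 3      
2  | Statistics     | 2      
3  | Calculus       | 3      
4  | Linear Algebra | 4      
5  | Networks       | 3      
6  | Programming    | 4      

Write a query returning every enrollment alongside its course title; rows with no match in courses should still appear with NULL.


LEFT JOIN keeps every row from enrollments (the left table); where course_id has no match in courses, the course columns become NULL. Walk through each enrollment:
  - enrollment 1 (Zoe): course_id=6 -> matches Programming
  - enrollment 2 (Rosa): course_id=NULL, no match -> kept with NULL
  - enrollment 3 (Frank): course_id=5 -> matches Networks
  - enrollment 4 (Leo): course_id=NULL, no match -> kept with NULL
  - enrollment 5 (Aaron): course_id=4 -> matches Linear Algebra
All 5 rows appear; 2 have NULL course.

SQL:
SELECT a.student, b.title AS course
FROM enrollments a
LEFT JOIN courses b ON a.course_id = b.id

Result:
student | course        
--------+---------------
Zoe     | Programming   
Rosa    | NULL          
Frank   | Networks      
Leo     | NULL          
Aaron   | Linear Algebra


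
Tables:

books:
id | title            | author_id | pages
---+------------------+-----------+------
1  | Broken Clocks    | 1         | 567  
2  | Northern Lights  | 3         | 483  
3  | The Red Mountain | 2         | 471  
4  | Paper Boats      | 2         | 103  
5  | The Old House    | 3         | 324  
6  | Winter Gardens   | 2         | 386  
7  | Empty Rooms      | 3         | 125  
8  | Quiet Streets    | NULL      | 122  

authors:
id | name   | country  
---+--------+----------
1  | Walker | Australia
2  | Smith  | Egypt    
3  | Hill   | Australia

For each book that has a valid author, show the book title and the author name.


INNER JOIN keeps only books rows whose author_id matches an id in authors. Walk through each book:
  - book 1 (Broken Clocks): author_id=1 -> matches Walker
  - book 2 (Northern Lights): author_id=3 -> matches Hill
  - book 3 (The Red Mountain): author_id=2 -> matches Smith
  - book 4 (Paper Boats): author_id=2 -> matches Smith
  - book 5 (The Old House): author_id=3 -> matches Hill
  - book 6 (Winter Gardens): author_id=2 -> matches Smith
  - book 7 (Empty Rooms): author_id=3 -> matches Hill
  - book 8 (Quiet Streets): author_id=NULL, no match -> dropped
So 1 of 8 rows is dropped.

SQL:
SELECT a.title, b.name AS author
FROM books a
INNER JOIN authors b ON a.author_id = b.id

Result:
title            | author
-----------------+-------
Broken Clocks    | Walker
Northern Lights  | Hill  
The Red Mountain | Smith 
Paper Boats      | Smith 
The Old House    | Hill  
Winter Gardens   | Smith 
Empty Rooms      | Hill  


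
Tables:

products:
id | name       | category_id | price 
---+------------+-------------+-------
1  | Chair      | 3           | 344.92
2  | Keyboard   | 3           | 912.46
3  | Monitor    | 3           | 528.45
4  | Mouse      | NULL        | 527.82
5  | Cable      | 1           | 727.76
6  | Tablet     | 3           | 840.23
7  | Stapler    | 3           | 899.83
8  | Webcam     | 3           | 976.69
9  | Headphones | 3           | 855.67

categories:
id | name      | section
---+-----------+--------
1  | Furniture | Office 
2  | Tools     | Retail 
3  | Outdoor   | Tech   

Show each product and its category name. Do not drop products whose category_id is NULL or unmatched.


LEFT JOIN keeps every row from products (the left table); where category_id has no match in categories, the category columns become NULL. Walk through each product:
  - product 1 (Chair): category_id=3 -> matches Outdoor
  - product 2 (Keyboard): category_id=3 -> matches Outdoor
  - product 3 (Monitor): category_id=3 -> matches Outdoor
  - product 4 (Mouse): category_id=NULL, no match -> kept with NULL
  - product 5 (Cable): category_id=1 -> matches Furniture
  - product 6 (Tablet): category_id=3 -> matches Outdoor
  - product 7 (Stapler): category_id=3 -> matches Outdoor
  - product 8 (Webcam): category_id=3 -> matches Outdoor
  - product 9 (Headphones): category_id=3 -> matches Outdoor
All 9 rows appear; 1 has NULL category.

SQL:
SELECT a.name, b.name AS category
FROM products a
LEFT JOIN categories b ON a.category_id = b.id

Result:
name       | category 
-----------+----------
Chair      | Outdoor  
Keyboard   | Outdoor  
Monitor    | Outdoor  
Mouse      | NULL     
Cable      | Furniture
Tablet     | Outdoor  
Stapler    | Outdoor  
Webcam     | Outdoor  
Headphones | Outdoor  


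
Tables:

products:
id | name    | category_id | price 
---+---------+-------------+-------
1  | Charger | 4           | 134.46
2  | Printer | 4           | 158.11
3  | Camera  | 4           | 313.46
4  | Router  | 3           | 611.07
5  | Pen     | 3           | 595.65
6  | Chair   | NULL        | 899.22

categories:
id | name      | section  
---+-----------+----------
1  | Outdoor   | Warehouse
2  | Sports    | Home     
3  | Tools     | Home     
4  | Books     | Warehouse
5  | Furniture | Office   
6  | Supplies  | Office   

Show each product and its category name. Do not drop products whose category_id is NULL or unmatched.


LEFT JOIN keeps every row from products (the left table); where category_id has no match in categories, the category columns become NULL. Walk through each product:
  - product 1 (Charger): category_id=4 -> matches Books
  - product 2 (Printer): category_id=4 -> matches Books
  - product 3 (Camera): category_id=4 -> matches Books
  - product 4 (Router): category_id=3 -> matches Tools
  - product 5 (Pen): category_id=3 -> matches Tools
  - product 6 (Chair): category_id=NULL, no match -> kept with NULL
All 6 rows appear; 1 has NULL category.

SQL:
SELECT a.name, b.name AS category
FROM products a
LEFT JOIN categories b ON a.category_id = b.id

Result:
name    | category
--------+---------
Charger | Books   
Printer | Books   
Camera  | Books   
Router  | Tools   
Pen     | Tools   
Chair   | NULL    


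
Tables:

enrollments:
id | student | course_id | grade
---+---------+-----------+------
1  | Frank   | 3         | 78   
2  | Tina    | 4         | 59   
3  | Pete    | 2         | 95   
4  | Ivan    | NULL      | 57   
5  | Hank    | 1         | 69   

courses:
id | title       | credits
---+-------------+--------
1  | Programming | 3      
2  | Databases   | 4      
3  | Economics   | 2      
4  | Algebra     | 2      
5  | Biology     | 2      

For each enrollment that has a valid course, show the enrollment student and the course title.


INNER JOIN keeps only enrollments rows whose course_id matches an id in courses. Walk through each enrollment:
  - enrollment 1 (Frank): course_id=3 -> matches Economics
  - enrollment 2 (Tina): course_id=4 -> matches Algebra
  - enrollment 3 (Pete): course_id=2 -> matches Databases
  - enrollment 4 (Ivan): course_id=NULL, no match -> dropped
  - enrollment 5 (Hank): course_id=1 -> matches Programming
So 1 of 5 rows is dropped.

SQL:
SELECT a.student, b.title AS course
FROM enrollments a
INNER JOIN courses b ON a.course_id = b.id

Result:
student | course     
--------+------------
Frank   | Economics  
Tina    | Algebra    
Pete    | Databases  
Hank    | Programming


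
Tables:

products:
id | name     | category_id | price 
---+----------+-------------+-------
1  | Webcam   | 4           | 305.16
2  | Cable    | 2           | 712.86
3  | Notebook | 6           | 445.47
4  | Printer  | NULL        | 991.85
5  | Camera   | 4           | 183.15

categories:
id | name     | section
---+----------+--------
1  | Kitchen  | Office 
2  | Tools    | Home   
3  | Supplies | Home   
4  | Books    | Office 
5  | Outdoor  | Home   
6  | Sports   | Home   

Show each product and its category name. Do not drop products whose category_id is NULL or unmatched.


LEFT JOIN keeps every row from products (the left table); where category_id has no match in categories, the category columns become NULL. Walk through each product:
  - product 1 (Webcam): category_id=4 -> matches Books
  - product 2 (Cable): category_id=2 -> matches Tools
  - product 3 (Notebook): category_id=6 -> matches Sports
  - product 4 (Printer): category_id=NULL, no match -> kept with NULL
  - product 5 (Camera): category_id=4 -> matches Books
All 5 rows appear; 1 has NULL category.

SQL:
SELECT a.name, b.name AS category
FROM products a
LEFT JOIN categories b ON a.category_id = b.id

Result:
name     | category
---------+---------
Webcam   | Books   
Cable    | Tools   
Notebook | Sports  
Printer  | NULL    
Camera   | Books   


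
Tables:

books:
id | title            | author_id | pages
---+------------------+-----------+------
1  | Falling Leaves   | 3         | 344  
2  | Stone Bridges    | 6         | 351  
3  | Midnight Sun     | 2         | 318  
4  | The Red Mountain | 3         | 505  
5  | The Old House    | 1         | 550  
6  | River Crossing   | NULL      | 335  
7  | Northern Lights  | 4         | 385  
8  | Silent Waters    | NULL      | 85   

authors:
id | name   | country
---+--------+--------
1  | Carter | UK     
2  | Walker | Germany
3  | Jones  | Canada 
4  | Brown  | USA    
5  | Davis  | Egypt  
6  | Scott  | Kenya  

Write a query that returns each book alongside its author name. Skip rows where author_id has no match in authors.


INNER JOIN keeps only books rows whose author_id matches an id in authors. Walk through each book:
  - book 1 (Falling Leaves): author_id=3 -> matches Jones
  - book 2 (Stone Bridges): author_id=6 -> matches Scott
  - book 3 (Midnight Sun): author_id=2 -> matches Walker
  - book 4 (The Red Mountain): author_id=3 -> matches Jones
  - book 5 (The Old House): author_id=1 -> matches Carter
  - book 6 (River Crossing): author_id=NULL, no match -> dropped
  - book 7 (Northern Lights): author_id=4 -> matches Brown
  - book 8 (Silent Waters): author_id=NULL, no match -> dropped
So 2 of 8 rows are dropped.

SQL:
SELECT a.title, b.name AS author
FROM books a
INNER JOIN authors b ON a.author_id = b.id

Result:
title            | author
-----------------+-------
Falling Leaves   | Jones 
Stone Bridges    | Scott 
Midnight Sun     | Walker
The Red Mountain | Jones 
The Old House    | Carter
Northern Lights  | Brown 


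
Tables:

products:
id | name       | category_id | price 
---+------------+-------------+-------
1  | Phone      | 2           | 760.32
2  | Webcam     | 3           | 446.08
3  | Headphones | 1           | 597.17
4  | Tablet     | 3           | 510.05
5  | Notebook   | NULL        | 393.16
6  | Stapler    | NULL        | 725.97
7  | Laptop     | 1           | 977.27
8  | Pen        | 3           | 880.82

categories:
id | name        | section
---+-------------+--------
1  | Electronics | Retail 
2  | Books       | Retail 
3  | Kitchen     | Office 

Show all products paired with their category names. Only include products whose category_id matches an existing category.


INNER JOIN keeps only products rows whose category_id matches an id in categories. Walk through each product:
  - product 1 (Phone): category_id=2 -> matches Books
  - product 2 (Webcam): category_id=3 -> matches Kitchen
  - product 3 (Headphones): category_id=1 -> matches Electronics
  - product 4 (Tablet): category_id=3 -> matches Kitchen
  - product 5 (Notebook): category_id=NULL, no match -> dropped
  - product 6 (Stapler): category_id=NULL, no match -> dropped
  - product 7 (Laptop): category_id=1 -> matches Electronics
  - product 8 (Pen): category_id=3 -> matches Kitchen
So 2 of 8 rows are dropped.

SQL:
SELECT a.name, b.name AS category
FROM products a
INNER JOIN categories b ON a.category_id = b.id

Result:
name       | category   
-----------+------------
Phone      | Books      
Webcam     | Kitchen    
Headphones | Electronics
Tablet     | Kitchen    
Laptop     | Electronics
Pen        | Kitchen    


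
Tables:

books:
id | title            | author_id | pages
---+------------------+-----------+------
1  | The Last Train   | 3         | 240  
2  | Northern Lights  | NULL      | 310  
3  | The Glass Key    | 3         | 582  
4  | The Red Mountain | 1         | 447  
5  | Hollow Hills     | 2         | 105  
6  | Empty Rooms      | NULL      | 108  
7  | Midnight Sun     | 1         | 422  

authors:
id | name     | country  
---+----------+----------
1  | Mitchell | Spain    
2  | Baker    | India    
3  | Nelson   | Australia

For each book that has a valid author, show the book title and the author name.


INNER JOIN keeps only books rows whose author_id matches an id in authors. Walk through each book:
  - book 1 (The Last Train): author_id=3 -> matches Nelson
  - book 2 (Northern Lights): author_id=NULL, no match -> dropped
  - book 3 (The Glass Key): author_id=3 -> matches Nelson
  - book 4 (The Red Mountain): author_id=1 -> matches Mitchell
  - book 5 (Hollow Hills): author_id=2 -> matches Baker
  - book 6 (Empty Rooms): author_id=NULL, no match -> dropped
  - book 7 (Midnight Sun): author_id=1 -> matches Mitchell
So 2 of 7 rows are dropped.

SQL:
SELECT a.title, b.name AS author
FROM books a
INNER JOIN authors b ON a.author_id = b.id

Result:
title            | author  
-----------------+---------
The Last Train   | Nelson  
The Glass Key    | Nelson  
The Red Mountain | Mitchell
Hollow Hills     | Baker   
Midnight Sun     | Mitchell


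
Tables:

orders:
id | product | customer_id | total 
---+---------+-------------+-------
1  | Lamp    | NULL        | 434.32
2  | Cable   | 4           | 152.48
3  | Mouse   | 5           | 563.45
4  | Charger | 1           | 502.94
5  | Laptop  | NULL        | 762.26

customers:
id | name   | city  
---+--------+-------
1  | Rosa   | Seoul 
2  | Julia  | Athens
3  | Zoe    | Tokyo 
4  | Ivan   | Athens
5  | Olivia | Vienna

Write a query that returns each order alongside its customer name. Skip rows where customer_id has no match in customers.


INNER JOIN keeps only orders rows whose customer_id matches an id in customers. Walk through each order:
  - order 1 (Lamp): customer_id=NULL, no match -> dropped
  - order 2 (Cable): customer_id=4 -> matches Ivan
  - order 3 (Mouse): customer_id=5 -> matches Olivia
  - order 4 (Charger): customer_id=1 -> matches Rosa
  - order 5 (Laptop): customer_id=NULL, no match -> dropped
So 2 of 5 rows are dropped.

SQL:
SELECT a.product, b.name AS customer
FROM orders a
INNER JOIN customers b ON a.customer_id = b.id

Result:
product | customer
--------+---------
Cable   | Ivan    
Mouse   | Olivia  
Charger | Rosa    


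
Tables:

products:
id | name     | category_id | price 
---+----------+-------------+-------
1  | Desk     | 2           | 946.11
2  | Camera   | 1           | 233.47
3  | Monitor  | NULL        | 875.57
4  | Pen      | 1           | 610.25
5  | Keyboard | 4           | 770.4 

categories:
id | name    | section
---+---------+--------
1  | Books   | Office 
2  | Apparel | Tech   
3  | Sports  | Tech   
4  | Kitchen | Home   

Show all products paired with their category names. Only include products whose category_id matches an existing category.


INNER JOIN keeps only products rows whose category_id matches an id in categories. Walk through each product:
  - product 1 (Desk): category_id=2 -> matches Apparel
  - product 2 (Camera): category_id=1 -> matches Books
  - product 3 (Monitor): category_id=NULL, no match -> dropped
  - product 4 (Pen): category_id=1 -> matches Books
  - product 5 (Keyboard): category_id=4 -> matches Kitchen
So 1 of 5 rows is dropped.

SQL:
SELECT a.name, b.name AS category
FROM products a
INNER JOIN categories b ON a.category_id = b.id

Result:
name     | category
---------+---------
Desk     | Apparel 
Camera   | Books   
Pen      | Books   
Keyboard | Kitchen 


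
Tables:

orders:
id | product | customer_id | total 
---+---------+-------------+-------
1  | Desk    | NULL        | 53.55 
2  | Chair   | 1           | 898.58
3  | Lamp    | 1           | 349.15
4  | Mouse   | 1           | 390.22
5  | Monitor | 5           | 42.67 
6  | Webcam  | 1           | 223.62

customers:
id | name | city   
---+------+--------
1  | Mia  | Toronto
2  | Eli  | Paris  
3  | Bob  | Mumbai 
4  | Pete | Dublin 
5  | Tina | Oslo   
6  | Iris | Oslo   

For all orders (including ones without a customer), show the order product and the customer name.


LEFT JOIN keeps every row from orders (the left table); where customer_id has no match in customers, the customer columns become NULL. Walk through each order:
  - order 1 (Desk): customer_id=NULL, no match -> kept with NULL
  - order 2 (Chair): customer_id=1 -> matches Mia
  - order 3 (Lamp): customer_id=1 -> matches Mia
  - order 4 (Mouse): customer_id=1 -> matches Mia
  - order 5 (Monitor): customer_id=5 -> matches Tina
  - order 6 (Webcam): customer_id=1 -> matches Mia
All 6 rows appear; 1 has NULL customer.

SQL:
SELECT a.product, b.name AS customer
FROM orders a
LEFT JOIN customers b ON a.customer_id = b.id

Result:
product | customer
--------+---------
Desk    | NULL    
Chair   | Mia     
Lamp    | Mia     
Mouse   | Mia     
Monitor | Tina    
Webcam  | Mia     


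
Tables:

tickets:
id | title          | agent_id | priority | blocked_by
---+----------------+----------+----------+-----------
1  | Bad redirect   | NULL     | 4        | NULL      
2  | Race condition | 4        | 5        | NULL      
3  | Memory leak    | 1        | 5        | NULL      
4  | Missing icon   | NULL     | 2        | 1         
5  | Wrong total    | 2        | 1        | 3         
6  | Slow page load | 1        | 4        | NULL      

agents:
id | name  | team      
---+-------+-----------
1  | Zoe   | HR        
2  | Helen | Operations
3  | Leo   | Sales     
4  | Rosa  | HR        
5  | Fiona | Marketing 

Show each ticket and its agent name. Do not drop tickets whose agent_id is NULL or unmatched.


LEFT JOIN keeps every row from tickets (the left table); where agent_id has no match in agents, the agent columns become NULL. Walk through each ticket:
  - ticket 1 (Bad redirect): agent_id=NULL, no match -> kept with NULL
  - ticket 2 (Race condition): agent_id=4 -> matches Rosa
  - ticket 3 (Memory leak): agent_id=1 -> matches Zoe
  - ticket 4 (Missing icon): agent_id=NULL, no match -> kept with NULL
  - ticket 5 (Wrong total): agent_id=2 -> matches Helen
  - ticket 6 (Slow page load): agent_id=1 -> matches Zoe
All 6 rows appear; 2 have NULL agent.

SQL:
SELECT a.title, b.name AS agent
FROM tickets a
LEFT JOIN agents b ON a.agent_id = b.id

Result:
title          | agent
---------------+------
Bad redirect   | NULL 
Race condition | Rosa 
Memory leak    | Zoe  
Missing icon   | NULL 
Wrong total    | Helen
Slow page load | Zoe  


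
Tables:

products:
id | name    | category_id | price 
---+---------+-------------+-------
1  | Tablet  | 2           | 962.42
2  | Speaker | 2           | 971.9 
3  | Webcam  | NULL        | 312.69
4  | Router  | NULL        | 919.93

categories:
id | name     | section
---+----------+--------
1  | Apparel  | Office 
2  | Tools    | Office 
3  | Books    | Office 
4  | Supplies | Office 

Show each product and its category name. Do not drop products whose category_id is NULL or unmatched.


LEFT JOIN keeps every row from products (the left table); where category_id has no match in categories, the category columns become NULL. Walk through each product:
  - product 1 (Tablet): category_id=2 -> matches Tools
  - product 2 (Speaker): category_id=2 -> matches Tools
  - product 3 (Webcam): category_id=NULL, no match -> kept with NULL
  - product 4 (Router): category_id=NULL, no match -> kept with NULL
All 4 rows appear; 2 have NULL category.

SQL:
SELECT a.name, b.name AS category
FROM products a
LEFT JOIN categories b ON a.category_id = b.id

Result:
name    | category
--------+---------
Tablet  | Tools   
Speaker | Tools   
Webcam  | NULL    
Router  | NULL    


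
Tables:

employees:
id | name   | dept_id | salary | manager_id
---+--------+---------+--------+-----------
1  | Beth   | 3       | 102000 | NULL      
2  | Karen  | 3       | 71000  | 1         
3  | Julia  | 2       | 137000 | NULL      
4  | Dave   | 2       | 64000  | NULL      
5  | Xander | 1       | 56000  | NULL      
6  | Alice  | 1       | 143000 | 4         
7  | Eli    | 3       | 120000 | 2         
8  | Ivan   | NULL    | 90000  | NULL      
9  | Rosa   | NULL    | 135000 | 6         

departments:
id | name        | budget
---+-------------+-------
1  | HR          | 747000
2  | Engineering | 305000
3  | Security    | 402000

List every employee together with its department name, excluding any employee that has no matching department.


INNER JOIN keeps only employees rows whose dept_id matches an id in departments. Walk through each employee:
  - employee 1 (Beth): dept_id=3 -> matches Security
  - employee 2 (Karen): dept_id=3 -> matches Security
  - employee 3 (Julia): dept_id=2 -> matches Engineering
  - employee 4 (Dave): dept_id=2 -> matches Engineering
  - employee 5 (Xander): dept_id=1 -> matches HR
  - employee 6 (Alice): dept_id=1 -> matches HR
  - employee 7 (Eli): dept_id=3 -> matches Security
  - employee 8 (Ivan): dept_id=NULL, no match -> dropped
  - employee 9 (Rosa): dept_id=NULL, no match -> dropped
So 2 of 9 rows are dropped.

SQL:
SELECT a.name, b.name AS department
FROM employees a
INNER JOIN departments b ON a.dept_id = b.id

Result:
name   | department 
-------+------------
Beth   | Security   
Karen  | Security   
Julia  | Engineering
Dave   | Engineering
Xander | HR         
Alice  | HR         
Eli    | Security   


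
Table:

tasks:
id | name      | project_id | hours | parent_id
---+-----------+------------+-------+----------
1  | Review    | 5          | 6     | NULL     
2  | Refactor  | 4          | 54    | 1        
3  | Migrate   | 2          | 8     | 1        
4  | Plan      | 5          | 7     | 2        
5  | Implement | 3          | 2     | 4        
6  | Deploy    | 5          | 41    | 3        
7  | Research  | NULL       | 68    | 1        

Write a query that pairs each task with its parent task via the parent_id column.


This is a self-join: tasks is joined to a second copy of itself, matching each row's parent_id to another row's id. Use LEFT JOIN so rows with parent_id=NULL are kept.
  - task 1 (Review): parent_id=NULL -> NULL
  - task 2 (Refactor): parent_id=1 -> Review
  - task 3 (Migrate): parent_id=1 -> Review
  - task 4 (Plan): parent_id=2 -> Refactor
  - task 5 (Implement): parent_id=4 -> Plan
  - task 6 (Deploy): parent_id=3 -> Migrate
  - task 7 (Research): parent_id=1 -> Review

SQL:
SELECT a.name AS item, b.name AS parent
FROM tasks a
LEFT JOIN tasks b ON a.parent_id = b.id

Result:
item      | parent  
----------+---------
Review    | NULL    
Refactor  | Review  
Migrate   | Review  
Plan      | Refactor
Implement | Plan    
Deploy    | Migrate 
Research  | Review  


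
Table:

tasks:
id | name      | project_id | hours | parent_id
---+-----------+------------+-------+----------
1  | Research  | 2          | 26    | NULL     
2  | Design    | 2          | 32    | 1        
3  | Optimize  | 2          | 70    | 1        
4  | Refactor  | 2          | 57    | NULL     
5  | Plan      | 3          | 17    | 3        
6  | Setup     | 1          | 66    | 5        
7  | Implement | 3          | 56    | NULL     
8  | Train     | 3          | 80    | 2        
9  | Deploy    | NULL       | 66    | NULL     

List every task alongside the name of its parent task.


This is a self-join: tasks is joined to a second copy of itself, matching each row's parent_id to another row's id. Use LEFT JOIN so rows with parent_id=NULL are kept.
  - task 1 (Research): parent_id=NULL -> NULL
  - task 2 (Design): parent_id=1 -> Research
  - task 3 (Optimize): parent_id=1 -> Research
  - task 4 (Refactor): parent_id=NULL -> NULL
  - task 5 (Plan): parent_id=3 -> Optimize
  - task 6 (Setup): parent_id=5 -> Plan
  - task 7 (Implement): parent_id=NULL -> NULL
  - task 8 (Train): parent_id=2 -> Design
  - task 9 (Deploy): parent_id=NULL -> NULL

SQL:
SELECT a.name AS item, b.name AS parent
FROM tasks a
LEFT JOIN tasks b ON a.parent_id = b.id

Result:
item      | parent  
----------+---------
Research  | NULL    
Design    | Research
Optimize  | Research
Refactor  | NULL    
Plan      | Optimize
Setup     | Plan    
Implement | NULL    
Train     | Design  
Deploy    | NULL    


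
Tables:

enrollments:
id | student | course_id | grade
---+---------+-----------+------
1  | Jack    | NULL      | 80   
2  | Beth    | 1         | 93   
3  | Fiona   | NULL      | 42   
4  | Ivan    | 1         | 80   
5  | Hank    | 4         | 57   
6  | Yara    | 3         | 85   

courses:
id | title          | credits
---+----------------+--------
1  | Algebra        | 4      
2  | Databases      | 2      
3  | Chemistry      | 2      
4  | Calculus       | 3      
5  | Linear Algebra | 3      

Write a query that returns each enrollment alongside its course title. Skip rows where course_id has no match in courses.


INNER JOIN keeps only enrollments rows whose course_id matches an id in courses. Walk through each enrollment:
  - enrollment 1 (Jack): course_id=NULL, no match -> dropped
  - enrollment 2 (Beth): course_id=1 -> matches Algebra
  - enrollment 3 (Fiona): course_id=NULL, no match -> dropped
  - enrollment 4 (Ivan): course_id=1 -> matches Algebra
  - enrollment 5 (Hank): course_id=4 -> matches Calculus
  - enrollment 6 (Yara): course_id=3 -> matches Chemistry
So 2 of 6 rows are dropped.

SQL:
SELECT a.student, b.title AS course
FROM enrollments a
INNER JOIN courses b ON a.course_id = b.id

Result:
student | course   
--------+----------
Beth    | Algebra  
Ivan    | Algebra  
Hank    | Calculus 
Yara    | Chemistry


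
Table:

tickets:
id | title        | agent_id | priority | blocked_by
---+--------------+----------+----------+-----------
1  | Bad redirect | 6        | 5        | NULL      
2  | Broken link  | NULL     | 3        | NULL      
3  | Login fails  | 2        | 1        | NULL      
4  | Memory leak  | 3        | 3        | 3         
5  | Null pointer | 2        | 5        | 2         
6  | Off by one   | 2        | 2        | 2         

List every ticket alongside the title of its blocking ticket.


This is a self-join: tickets is joined to a second copy of itself, matching each row's blocked_by to another row's id. Use LEFT JOIN so rows with blocked_by=NULL are kept.
  - ticket 1 (Bad redirect): blocked_by=NULL -> NULL
  - ticket 2 (Broken link): blocked_by=NULL -> NULL
  - ticket 3 (Login fails): blocked_by=NULL -> NULL
  - ticket 4 (Memory leak): blocked_by=3 -> Login fails
  - ticket 5 (Null pointer): blocked_by=2 -> Broken link
  - ticket 6 (Off by one): blocked_by=2 -> Broken link

SQL:
SELECT a.title AS item, b.title AS blocked_by
FROM tickets a
LEFT JOIN tickets b ON a.blocked_by = b.id

Result:
item         | blocked_by 
-------------+------------
Bad redirect | NULL       
Broken link  | NULL       
Login fails  | NULL       
Memory leak  | Login fails
Null pointer | Broken link
Off by one   | Broken link


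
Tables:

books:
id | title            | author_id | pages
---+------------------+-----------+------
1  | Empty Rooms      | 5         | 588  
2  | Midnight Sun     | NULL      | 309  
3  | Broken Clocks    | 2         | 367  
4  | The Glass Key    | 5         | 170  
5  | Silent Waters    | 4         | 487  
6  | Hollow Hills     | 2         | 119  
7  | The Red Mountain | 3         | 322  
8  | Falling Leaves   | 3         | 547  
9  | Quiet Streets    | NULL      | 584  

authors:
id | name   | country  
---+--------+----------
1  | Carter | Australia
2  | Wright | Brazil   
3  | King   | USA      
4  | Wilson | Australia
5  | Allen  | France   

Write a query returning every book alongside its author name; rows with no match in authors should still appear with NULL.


LEFT JOIN keeps every row from books (the left table); where author_id has no match in authors, the author columns become NULL. Walk through each book:
  - book 1 (Empty Rooms): author_id=5 -> matches Allen
  - book 2 (Midnight Sun): author_id=NULL, no match -> kept with NULL
  - book 3 (Broken Clocks): author_id=2 -> matches Wright
  - book 4 (The Glass Key): author_id=5 -> matches Allen
  - book 5 (Silent Waters): author_id=4 -> matches Wilson
  - book 6 (Hollow Hills): author_id=2 -> matches Wright
  - book 7 (The Red Mountain): author_id=3 -> matches King
  - book 8 (Falling Leaves): author_id=3 -> matches King
  - book 9 (Quiet Streets): author_id=NULL, no match -> kept with NULL
All 9 rows appear; 2 have NULL author.

SQL:
SELECT a.title, b.name AS author
FROM books a
LEFT JOIN authors b ON a.author_id = b.id

Result:
title            | author
-----------------+-------
Empty Rooms      | Allen 
Midnight Sun     | NULL  
Broken Clocks    | Wright
The Glass Key    | Allen 
Silent Waters    | Wilson
Hollow Hills     | Wright
The Red Mountain | King  
Falling Leaves   | King  
Quiet Streets    | NULL  


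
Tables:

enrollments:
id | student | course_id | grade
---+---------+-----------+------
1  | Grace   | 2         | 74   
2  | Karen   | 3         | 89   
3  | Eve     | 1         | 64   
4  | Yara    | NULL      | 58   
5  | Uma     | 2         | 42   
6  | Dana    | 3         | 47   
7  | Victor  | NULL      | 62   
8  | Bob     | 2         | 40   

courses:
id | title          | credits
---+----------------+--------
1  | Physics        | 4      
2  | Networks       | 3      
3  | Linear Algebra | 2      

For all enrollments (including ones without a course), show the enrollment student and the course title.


LEFT JOIN keeps every row from enrollments (the left table); where course_id has no match in courses, the course columns become NULL. Walk through each enrollment:
  - enrollment 1 (Grace): course_id=2 -> matches Networks
  - enrollment 2 (Karen): course_id=3 -> matches Linear Algebra
  - enrollment 3 (Eve): course_id=1 -> matches Physics
  - enrollment 4 (Yara): course_id=NULL, no match -> kept with NULL
  - enrollment 5 (Uma): course_id=2 -> matches Networks
  - enrollment 6 (Dana): course_id=3 -> matches Linear Algebra
  - enrollment 7 (Victor): course_id=NULL, no match -> kept with NULL
  - enrollment 8 (Bob): course_id=2 -> matches Networks
All 8 rows appear; 2 have NULL course.

SQL:
SELECT a.student, b.title AS course
FROM enrollments a
LEFT JOIN courses b ON a.course_id = b.id

Result:
student | course        
--------+---------------
Grace   | Networks      
Karen   | Linear Algebra
Eve     | Physics       
Yara    | NULL          
Uma     | Networks      
Dana    | Linear Algebra
Victor  | NULL          
Bob     | Networks      


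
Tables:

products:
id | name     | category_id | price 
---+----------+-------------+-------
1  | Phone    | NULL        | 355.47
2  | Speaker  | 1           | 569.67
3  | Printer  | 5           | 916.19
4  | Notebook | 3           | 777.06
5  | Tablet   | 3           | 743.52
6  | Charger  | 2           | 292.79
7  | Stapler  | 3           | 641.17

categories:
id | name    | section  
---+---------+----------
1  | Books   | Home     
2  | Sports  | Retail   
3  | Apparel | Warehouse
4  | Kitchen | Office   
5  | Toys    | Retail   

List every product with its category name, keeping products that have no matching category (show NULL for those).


LEFT JOIN keeps every row from products (the left table); where category_id has no match in categories, the category columns become NULL. Walk through each product:
  - product 1 (Phone): category_id=NULL, no match -> kept with NULL
  - product 2 (Speaker): category_id=1 -> matches Books
  - product 3 (Printer): category_id=5 -> matches Toys
  - product 4 (Notebook): category_id=3 -> matches Apparel
  - product 5 (Tablet): category_id=3 -> matches Apparel
  - product 6 (Charger): category_id=2 -> matches Sports
  - product 7 (Stapler): category_id=3 -> matches Apparel
All 7 rows appear; 1 has NULL category.

SQL:
SELECT a.name, b.name AS category
FROM products a
LEFT JOIN categories b ON a.category_id = b.id

Result:
name     | category
---------+---------
Phone    | NULL    
Speaker  | Books   
Printer  | Toys    
Notebook | Apparel 
Tablet   | Apparel 
Charger  | Sports  
Stapler  | Apparel 


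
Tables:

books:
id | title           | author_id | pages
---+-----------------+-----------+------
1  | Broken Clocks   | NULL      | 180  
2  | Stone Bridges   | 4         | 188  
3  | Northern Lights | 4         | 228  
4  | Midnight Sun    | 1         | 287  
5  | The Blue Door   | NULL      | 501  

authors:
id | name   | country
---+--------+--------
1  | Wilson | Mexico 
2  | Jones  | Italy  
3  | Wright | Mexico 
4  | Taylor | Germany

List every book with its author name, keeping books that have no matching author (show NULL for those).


LEFT JOIN keeps every row from books (the left table); where author_id has no match in authors, the author columns become NULL. Walk through each book:
  - book 1 (Broken Clocks): author_id=NULL, no match -> kept with NULL
  - book 2 (Stone Bridges): author_id=4 -> matches Taylor
  - book 3 (Northern Lights): author_id=4 -> matches Taylor
  - book 4 (Midnight Sun): author_id=1 -> matches Wilson
  - book 5 (The Blue Door): author_id=NULL, no match -> kept with NULL
All 5 rows appear; 2 have NULL author.

SQL:
SELECT a.title, b.name AS author
FROM books a
LEFT JOIN authors b ON a.author_id = b.id

Result:
title           | author
----------------+-------
Broken Clocks   | NULL  
Stone Bridges   | Taylor
Northern Lights | Taylor
Midnight Sun    | Wilson
The Blue Door   | NULL  


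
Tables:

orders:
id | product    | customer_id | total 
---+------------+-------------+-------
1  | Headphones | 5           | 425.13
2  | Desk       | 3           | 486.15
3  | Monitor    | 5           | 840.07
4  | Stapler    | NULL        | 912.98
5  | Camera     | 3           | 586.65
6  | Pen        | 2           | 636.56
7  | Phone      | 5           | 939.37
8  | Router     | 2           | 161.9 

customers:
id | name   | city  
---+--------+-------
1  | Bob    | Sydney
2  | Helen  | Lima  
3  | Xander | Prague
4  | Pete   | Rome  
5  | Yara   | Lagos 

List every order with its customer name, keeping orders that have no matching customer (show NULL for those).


LEFT JOIN keeps every row from orders (the left table); where customer_id has no match in customers, the customer columns become NULL. Walk through each order:
  - order 1 (Headphones): customer_id=5 -> matches Yara
  - order 2 (Desk): customer_id=3 -> matches Xander
  - order 3 (Monitor): customer_id=5 -> matches Yara
  - order 4 (Stapler): customer_id=NULL, no match -> kept with NULL
  - order 5 (Camera): customer_id=3 -> matches Xander
  - order 6 (Pen): customer_id=2 -> matches Helen
  - order 7 (Phone): customer_id=5 -> matches Yara
  - order 8 (Router): customer_id=2 -> matches Helen
All 8 rows appear; 1 has NULL customer.

SQL:
SELECT a.product, b.name AS customer
FROM orders a
LEFT JOIN customers b ON a.customer_id = b.id

Result:
product    | customer
-----------+---------
Headphones | Yara    
Desk       | Xander  
Monitor    | Yara    
Stapler    | NULL    
Camera     | Xander  
Pen        | Helen   
Phone      | Yara    
Router     | Helen   


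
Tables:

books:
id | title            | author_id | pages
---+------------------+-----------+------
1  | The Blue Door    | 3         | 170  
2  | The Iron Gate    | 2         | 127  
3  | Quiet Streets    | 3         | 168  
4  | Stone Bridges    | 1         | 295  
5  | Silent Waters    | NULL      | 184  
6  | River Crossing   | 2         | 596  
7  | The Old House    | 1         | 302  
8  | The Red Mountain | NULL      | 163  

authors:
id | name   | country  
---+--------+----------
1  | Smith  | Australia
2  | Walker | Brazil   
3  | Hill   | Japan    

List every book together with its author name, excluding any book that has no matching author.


INNER JOIN keeps only books rows whose author_id matches an id in authors. Walk through each book:
  - book 1 (The Blue Door): author_id=3 -> matches Hill
  - book 2 (The Iron Gate): author_id=2 -> matches Walker
  - book 3 (Quiet Streets): author_id=3 -> matches Hill
  - book 4 (Stone Bridges): author_id=1 -> matches Smith
  - book 5 (Silent Waters): author_id=NULL, no match -> dropped
  - book 6 (River Crossing): author_id=2 -> matches Walker
  - book 7 (The Old House): author_id=1 -> matches Smith
  - book 8 (The Red Mountain): author_id=NULL, no match -> dropped
So 2 of 8 rows are dropped.

SQL:
SELECT a.title, b.name AS author
FROM books a
INNER JOIN authors b ON a.author_id = b.id

Result:
title          | author
---------------+-------
The Blue Door  | Hill  
The Iron Gate  | Walker
Quiet Streets  | Hill  
Stone Bridges  | Smith 
River Crossing | Walker
The Old House  | Smith 
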